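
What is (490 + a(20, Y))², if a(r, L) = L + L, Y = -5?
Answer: 230400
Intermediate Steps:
a(r, L) = 2*L
(490 + a(20, Y))² = (490 + 2*(-5))² = (490 - 10)² = 480² = 230400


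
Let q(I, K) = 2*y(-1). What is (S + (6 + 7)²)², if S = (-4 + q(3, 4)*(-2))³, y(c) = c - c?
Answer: 11025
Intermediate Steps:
y(c) = 0
q(I, K) = 0 (q(I, K) = 2*0 = 0)
S = -64 (S = (-4 + 0*(-2))³ = (-4 + 0)³ = (-4)³ = -64)
(S + (6 + 7)²)² = (-64 + (6 + 7)²)² = (-64 + 13²)² = (-64 + 169)² = 105² = 11025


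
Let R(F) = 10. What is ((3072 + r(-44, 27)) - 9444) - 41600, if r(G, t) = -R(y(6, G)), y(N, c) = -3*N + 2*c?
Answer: -47982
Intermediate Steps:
r(G, t) = -10 (r(G, t) = -1*10 = -10)
((3072 + r(-44, 27)) - 9444) - 41600 = ((3072 - 10) - 9444) - 41600 = (3062 - 9444) - 41600 = -6382 - 41600 = -47982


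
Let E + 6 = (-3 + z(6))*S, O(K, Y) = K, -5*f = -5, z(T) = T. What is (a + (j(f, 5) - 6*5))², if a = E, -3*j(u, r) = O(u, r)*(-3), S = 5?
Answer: 400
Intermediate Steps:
f = 1 (f = -⅕*(-5) = 1)
j(u, r) = u (j(u, r) = -u*(-3)/3 = -(-1)*u = u)
E = 9 (E = -6 + (-3 + 6)*5 = -6 + 3*5 = -6 + 15 = 9)
a = 9
(a + (j(f, 5) - 6*5))² = (9 + (1 - 6*5))² = (9 + (1 - 1*30))² = (9 + (1 - 30))² = (9 - 29)² = (-20)² = 400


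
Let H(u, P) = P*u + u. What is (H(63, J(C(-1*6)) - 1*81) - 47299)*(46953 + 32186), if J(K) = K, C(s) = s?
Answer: -4171970663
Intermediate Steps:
H(u, P) = u + P*u
(H(63, J(C(-1*6)) - 1*81) - 47299)*(46953 + 32186) = (63*(1 + (-1*6 - 1*81)) - 47299)*(46953 + 32186) = (63*(1 + (-6 - 81)) - 47299)*79139 = (63*(1 - 87) - 47299)*79139 = (63*(-86) - 47299)*79139 = (-5418 - 47299)*79139 = -52717*79139 = -4171970663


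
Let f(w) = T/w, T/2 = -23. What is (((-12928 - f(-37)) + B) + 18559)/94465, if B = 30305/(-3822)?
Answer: 795005137/13358673510 ≈ 0.059512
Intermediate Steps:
T = -46 (T = 2*(-23) = -46)
B = -30305/3822 (B = 30305*(-1/3822) = -30305/3822 ≈ -7.9291)
f(w) = -46/w
(((-12928 - f(-37)) + B) + 18559)/94465 = (((-12928 - (-46)/(-37)) - 30305/3822) + 18559)/94465 = (((-12928 - (-46)*(-1)/37) - 30305/3822) + 18559)*(1/94465) = (((-12928 - 1*46/37) - 30305/3822) + 18559)*(1/94465) = (((-12928 - 46/37) - 30305/3822) + 18559)*(1/94465) = ((-478382/37 - 30305/3822) + 18559)*(1/94465) = (-1829497289/141414 + 18559)*(1/94465) = (795005137/141414)*(1/94465) = 795005137/13358673510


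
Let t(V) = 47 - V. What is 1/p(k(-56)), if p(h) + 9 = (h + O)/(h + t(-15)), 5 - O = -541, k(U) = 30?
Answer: -23/63 ≈ -0.36508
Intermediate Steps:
O = 546 (O = 5 - 1*(-541) = 5 + 541 = 546)
p(h) = -9 + (546 + h)/(62 + h) (p(h) = -9 + (h + 546)/(h + (47 - 1*(-15))) = -9 + (546 + h)/(h + (47 + 15)) = -9 + (546 + h)/(h + 62) = -9 + (546 + h)/(62 + h))
1/p(k(-56)) = 1/(4*(-3 - 2*30)/(62 + 30)) = 1/(4*(-3 - 60)/92) = 1/(4*(1/92)*(-63)) = 1/(-63/23) = -23/63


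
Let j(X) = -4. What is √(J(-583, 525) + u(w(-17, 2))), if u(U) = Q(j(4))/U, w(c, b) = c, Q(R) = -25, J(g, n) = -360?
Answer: I*√103615/17 ≈ 18.935*I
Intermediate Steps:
u(U) = -25/U
√(J(-583, 525) + u(w(-17, 2))) = √(-360 - 25/(-17)) = √(-360 - 25*(-1/17)) = √(-360 + 25/17) = √(-6095/17) = I*√103615/17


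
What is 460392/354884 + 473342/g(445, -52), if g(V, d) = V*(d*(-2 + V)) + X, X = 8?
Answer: 568937801797/454740017826 ≈ 1.2511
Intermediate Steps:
g(V, d) = 8 + V*d*(-2 + V) (g(V, d) = V*(d*(-2 + V)) + 8 = V*d*(-2 + V) + 8 = 8 + V*d*(-2 + V))
460392/354884 + 473342/g(445, -52) = 460392/354884 + 473342/(8 - 52*445² - 2*445*(-52)) = 460392*(1/354884) + 473342/(8 - 52*198025 + 46280) = 115098/88721 + 473342/(8 - 10297300 + 46280) = 115098/88721 + 473342/(-10251012) = 115098/88721 + 473342*(-1/10251012) = 115098/88721 - 236671/5125506 = 568937801797/454740017826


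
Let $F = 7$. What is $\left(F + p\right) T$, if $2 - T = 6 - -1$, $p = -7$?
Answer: $0$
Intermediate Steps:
$T = -5$ ($T = 2 - \left(6 - -1\right) = 2 - \left(6 + 1\right) = 2 - 7 = -5$)
$\left(F + p\right) T = \left(7 - 7\right) \left(-5\right) = 0 \left(-5\right) = 0$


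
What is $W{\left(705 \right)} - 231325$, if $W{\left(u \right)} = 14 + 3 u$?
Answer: $-229196$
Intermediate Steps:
$W{\left(705 \right)} - 231325 = \left(14 + 3 \cdot 705\right) - 231325 = \left(14 + 2115\right) - 231325 = 2129 - 231325 = -229196$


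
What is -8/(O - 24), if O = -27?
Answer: 8/51 ≈ 0.15686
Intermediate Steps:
-8/(O - 24) = -8/(-27 - 24) = -8/(-51) = -1/51*(-8) = 8/51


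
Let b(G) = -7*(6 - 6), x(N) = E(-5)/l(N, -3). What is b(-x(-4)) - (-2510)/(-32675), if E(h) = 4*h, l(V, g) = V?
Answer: -502/6535 ≈ -0.076817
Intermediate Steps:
x(N) = -20/N (x(N) = (4*(-5))/N = -20/N)
b(G) = 0 (b(G) = -7*0 = 0)
b(-x(-4)) - (-2510)/(-32675) = 0 - (-2510)/(-32675) = 0 - (-2510)*(-1)/32675 = 0 - 1*502/6535 = 0 - 502/6535 = -502/6535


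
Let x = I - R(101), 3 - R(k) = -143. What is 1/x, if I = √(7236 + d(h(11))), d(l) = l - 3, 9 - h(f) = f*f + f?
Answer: -73/7103 - 3*√790/14206 ≈ -0.016213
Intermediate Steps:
h(f) = 9 - f - f² (h(f) = 9 - (f*f + f) = 9 - (f² + f) = 9 - (f + f²) = 9 + (-f - f²) = 9 - f - f²)
R(k) = 146 (R(k) = 3 - 1*(-143) = 3 + 143 = 146)
d(l) = -3 + l
I = 3*√790 (I = √(7236 + (-3 + (9 - 1*11 - 1*11²))) = √(7236 + (-3 + (9 - 11 - 1*121))) = √(7236 + (-3 + (9 - 11 - 121))) = √(7236 + (-3 - 123)) = √(7236 - 126) = √7110 = 3*√790 ≈ 84.321)
x = -146 + 3*√790 (x = 3*√790 - 1*146 = 3*√790 - 146 = -146 + 3*√790 ≈ -61.679)
1/x = 1/(-146 + 3*√790)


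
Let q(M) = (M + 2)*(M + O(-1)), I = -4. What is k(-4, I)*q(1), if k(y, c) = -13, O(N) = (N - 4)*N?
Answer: -234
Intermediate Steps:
O(N) = N*(-4 + N) (O(N) = (-4 + N)*N = N*(-4 + N))
q(M) = (2 + M)*(5 + M) (q(M) = (M + 2)*(M - (-4 - 1)) = (2 + M)*(M - 1*(-5)) = (2 + M)*(M + 5) = (2 + M)*(5 + M))
k(-4, I)*q(1) = -13*(10 + 1**2 + 7*1) = -13*(10 + 1 + 7) = -13*18 = -234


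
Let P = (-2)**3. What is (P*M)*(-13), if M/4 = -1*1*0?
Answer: 0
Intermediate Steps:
P = -8
M = 0 (M = 4*(-1*1*0) = 4*(-1*0) = 4*0 = 0)
(P*M)*(-13) = -8*0*(-13) = 0*(-13) = 0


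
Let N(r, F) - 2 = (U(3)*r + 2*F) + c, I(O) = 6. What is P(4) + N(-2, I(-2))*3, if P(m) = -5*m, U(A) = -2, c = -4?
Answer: 22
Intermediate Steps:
N(r, F) = -2 - 2*r + 2*F (N(r, F) = 2 + ((-2*r + 2*F) - 4) = 2 + (-4 - 2*r + 2*F) = -2 - 2*r + 2*F)
P(4) + N(-2, I(-2))*3 = -5*4 + (-2 - 2*(-2) + 2*6)*3 = -20 + (-2 + 4 + 12)*3 = -20 + 14*3 = -20 + 42 = 22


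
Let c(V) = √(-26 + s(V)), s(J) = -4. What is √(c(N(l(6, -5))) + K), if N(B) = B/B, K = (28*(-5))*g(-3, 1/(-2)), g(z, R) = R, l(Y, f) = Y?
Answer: √(70 + I*√30) ≈ 8.373 + 0.32708*I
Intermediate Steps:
K = 70 (K = (28*(-5))*(1/(-2)) = -140*(-1)/2 = -140*(-½) = 70)
N(B) = 1
c(V) = I*√30 (c(V) = √(-26 - 4) = √(-30) = I*√30)
√(c(N(l(6, -5))) + K) = √(I*√30 + 70) = √(70 + I*√30)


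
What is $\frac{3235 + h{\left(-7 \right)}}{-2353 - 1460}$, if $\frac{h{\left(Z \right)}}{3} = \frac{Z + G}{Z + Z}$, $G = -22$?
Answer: $- \frac{45377}{53382} \approx -0.85004$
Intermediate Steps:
$h{\left(Z \right)} = \frac{3 \left(-22 + Z\right)}{2 Z}$ ($h{\left(Z \right)} = 3 \frac{Z - 22}{Z + Z} = 3 \frac{-22 + Z}{2 Z} = \frac{3 \left(-22 + Z\right)}{2 Z}$)
$\frac{3235 + h{\left(-7 \right)}}{-2353 - 1460} = \frac{3235 - \left(- \frac{3}{2} + \frac{33}{-7}\right)}{-2353 - 1460} = \frac{3235 + \left(\frac{3}{2} - - \frac{33}{7}\right)}{-3813} = \left(3235 + \left(\frac{3}{2} + \frac{33}{7}\right)\right) \left(- \frac{1}{3813}\right) = \left(3235 + \frac{87}{14}\right) \left(- \frac{1}{3813}\right) = \frac{45377}{14} \left(- \frac{1}{3813}\right) = - \frac{45377}{53382}$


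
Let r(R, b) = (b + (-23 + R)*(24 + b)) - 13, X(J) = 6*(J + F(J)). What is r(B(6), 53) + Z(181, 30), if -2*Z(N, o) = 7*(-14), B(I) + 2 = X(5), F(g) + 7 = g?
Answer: -450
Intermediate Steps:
F(g) = -7 + g
X(J) = -42 + 12*J (X(J) = 6*(J + (-7 + J)) = 6*(-7 + 2*J) = -42 + 12*J)
B(I) = 16 (B(I) = -2 + (-42 + 12*5) = -2 + (-42 + 60) = -2 + 18 = 16)
r(R, b) = -13 + b + (-23 + R)*(24 + b)
Z(N, o) = 49 (Z(N, o) = -7*(-14)/2 = -½*(-98) = 49)
r(B(6), 53) + Z(181, 30) = (-565 - 22*53 + 24*16 + 16*53) + 49 = (-565 - 1166 + 384 + 848) + 49 = -499 + 49 = -450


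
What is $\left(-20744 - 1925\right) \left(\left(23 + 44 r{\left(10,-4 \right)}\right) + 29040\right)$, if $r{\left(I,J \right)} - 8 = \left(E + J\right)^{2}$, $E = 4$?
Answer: $-666808635$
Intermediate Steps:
$r{\left(I,J \right)} = 8 + \left(4 + J\right)^{2}$
$\left(-20744 - 1925\right) \left(\left(23 + 44 r{\left(10,-4 \right)}\right) + 29040\right) = \left(-20744 - 1925\right) \left(\left(23 + 44 \left(8 + \left(4 - 4\right)^{2}\right)\right) + 29040\right) = - 22669 \left(\left(23 + 44 \left(8 + 0^{2}\right)\right) + 29040\right) = - 22669 \left(\left(23 + 44 \left(8 + 0\right)\right) + 29040\right) = - 22669 \left(\left(23 + 44 \cdot 8\right) + 29040\right) = - 22669 \left(\left(23 + 352\right) + 29040\right) = - 22669 \left(375 + 29040\right) = \left(-22669\right) 29415 = -666808635$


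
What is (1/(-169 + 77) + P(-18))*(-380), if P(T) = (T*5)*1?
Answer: 786695/23 ≈ 34204.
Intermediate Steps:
P(T) = 5*T (P(T) = (5*T)*1 = 5*T)
(1/(-169 + 77) + P(-18))*(-380) = (1/(-169 + 77) + 5*(-18))*(-380) = (1/(-92) - 90)*(-380) = (-1/92 - 90)*(-380) = -8281/92*(-380) = 786695/23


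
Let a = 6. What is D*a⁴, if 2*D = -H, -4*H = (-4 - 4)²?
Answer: 10368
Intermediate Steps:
H = -16 (H = -(-4 - 4)²/4 = -¼*(-8)² = -¼*64 = -16)
D = 8 (D = (-1*(-16))/2 = (½)*16 = 8)
D*a⁴ = 8*6⁴ = 8*1296 = 10368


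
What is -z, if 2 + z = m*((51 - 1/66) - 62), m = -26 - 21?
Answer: -34037/66 ≈ -515.71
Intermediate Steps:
m = -47
z = 34037/66 (z = -2 - 47*((51 - 1/66) - 62) = -2 - 47*(3365/66 - 62) = -2 - 47*(-727/66) = -2 + 34169/66 = 34037/66 ≈ 515.71)
-z = -1*34037/66 = -34037/66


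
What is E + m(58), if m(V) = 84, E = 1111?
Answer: 1195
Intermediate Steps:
E + m(58) = 1111 + 84 = 1195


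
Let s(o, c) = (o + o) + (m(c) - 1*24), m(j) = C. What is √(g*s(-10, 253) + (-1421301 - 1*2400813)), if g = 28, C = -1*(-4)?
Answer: I*√3823234 ≈ 1955.3*I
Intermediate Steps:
C = 4
m(j) = 4
s(o, c) = -20 + 2*o (s(o, c) = (o + o) + (4 - 1*24) = 2*o + (4 - 24) = 2*o - 20 = -20 + 2*o)
√(g*s(-10, 253) + (-1421301 - 1*2400813)) = √(28*(-20 + 2*(-10)) + (-1421301 - 1*2400813)) = √(28*(-20 - 20) + (-1421301 - 2400813)) = √(28*(-40) - 3822114) = √(-1120 - 3822114) = √(-3823234) = I*√3823234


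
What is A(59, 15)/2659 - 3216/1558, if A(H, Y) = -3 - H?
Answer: -4323970/2071361 ≈ -2.0875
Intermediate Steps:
A(59, 15)/2659 - 3216/1558 = (-3 - 1*59)/2659 - 3216/1558 = (-3 - 59)*(1/2659) - 3216*1/1558 = -62*1/2659 - 1608/779 = -62/2659 - 1608/779 = -4323970/2071361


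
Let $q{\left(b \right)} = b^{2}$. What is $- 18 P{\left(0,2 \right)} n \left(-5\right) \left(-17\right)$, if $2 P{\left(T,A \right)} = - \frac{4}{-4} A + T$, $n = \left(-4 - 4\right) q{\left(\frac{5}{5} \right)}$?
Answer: $12240$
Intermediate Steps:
$n = -8$ ($n = \left(-4 - 4\right) \left(\frac{5}{5}\right)^{2} = - 8 \left(5 \cdot \frac{1}{5}\right)^{2} = - 8 \cdot 1^{2} = \left(-8\right) 1 = -8$)
$P{\left(T,A \right)} = \frac{A}{2} + \frac{T}{2}$ ($P{\left(T,A \right)} = \frac{- \frac{4}{-4} A + T}{2} = \frac{\left(-4\right) \left(- \frac{1}{4}\right) A + T}{2} = \frac{1 A + T}{2} = \frac{A + T}{2} = \frac{A}{2} + \frac{T}{2}$)
$- 18 P{\left(0,2 \right)} n \left(-5\right) \left(-17\right) = - 18 \left(\frac{1}{2} \cdot 2 + \frac{1}{2} \cdot 0\right) \left(-8\right) \left(-5\right) \left(-17\right) = - 18 \left(1 + 0\right) \left(-8\right) \left(-5\right) \left(-17\right) = - 18 \cdot 1 \left(-8\right) \left(-5\right) \left(-17\right) = - 18 \left(\left(-8\right) \left(-5\right)\right) \left(-17\right) = \left(-18\right) 40 \left(-17\right) = \left(-720\right) \left(-17\right) = 12240$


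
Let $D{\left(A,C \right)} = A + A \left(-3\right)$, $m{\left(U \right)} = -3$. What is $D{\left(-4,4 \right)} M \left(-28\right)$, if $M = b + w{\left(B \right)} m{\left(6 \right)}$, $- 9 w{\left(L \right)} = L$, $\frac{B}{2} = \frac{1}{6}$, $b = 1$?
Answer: $- \frac{2240}{9} \approx -248.89$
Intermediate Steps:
$B = \frac{1}{3}$ ($B = \frac{2}{6} = 2 \cdot \frac{1}{6} = \frac{1}{3} \approx 0.33333$)
$w{\left(L \right)} = - \frac{L}{9}$
$D{\left(A,C \right)} = - 2 A$ ($D{\left(A,C \right)} = A - 3 A = - 2 A$)
$M = \frac{10}{9}$ ($M = 1 + \left(- \frac{1}{9}\right) \frac{1}{3} \left(-3\right) = 1 - - \frac{1}{9} = 1 + \frac{1}{9} = \frac{10}{9} \approx 1.1111$)
$D{\left(-4,4 \right)} M \left(-28\right) = \left(-2\right) \left(-4\right) \frac{10}{9} \left(-28\right) = 8 \cdot \frac{10}{9} \left(-28\right) = \frac{80}{9} \left(-28\right) = - \frac{2240}{9}$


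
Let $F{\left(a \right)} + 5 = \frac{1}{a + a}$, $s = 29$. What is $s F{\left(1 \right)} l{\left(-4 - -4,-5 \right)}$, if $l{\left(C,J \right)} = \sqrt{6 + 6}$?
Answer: $- 261 \sqrt{3} \approx -452.07$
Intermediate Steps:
$l{\left(C,J \right)} = 2 \sqrt{3}$ ($l{\left(C,J \right)} = \sqrt{12} = 2 \sqrt{3}$)
$F{\left(a \right)} = -5 + \frac{1}{2 a}$ ($F{\left(a \right)} = -5 + \frac{1}{a + a} = -5 + \frac{1}{2 a}$)
$s F{\left(1 \right)} l{\left(-4 - -4,-5 \right)} = 29 \left(-5 + \frac{1}{2 \cdot 1}\right) 2 \sqrt{3} = 29 \left(-5 + \frac{1}{2} \cdot 1\right) 2 \sqrt{3} = 29 \left(-5 + \frac{1}{2}\right) 2 \sqrt{3} = 29 \left(- \frac{9}{2}\right) 2 \sqrt{3} = - \frac{261 \cdot 2 \sqrt{3}}{2} = - 261 \sqrt{3}$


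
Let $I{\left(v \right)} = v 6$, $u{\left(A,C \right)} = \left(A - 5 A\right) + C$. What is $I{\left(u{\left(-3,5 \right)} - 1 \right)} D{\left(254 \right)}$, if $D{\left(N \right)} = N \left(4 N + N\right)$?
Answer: $30967680$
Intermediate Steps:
$D{\left(N \right)} = 5 N^{2}$ ($D{\left(N \right)} = N 5 N = 5 N^{2}$)
$u{\left(A,C \right)} = C - 4 A$ ($u{\left(A,C \right)} = - 4 A + C = C - 4 A$)
$I{\left(v \right)} = 6 v$
$I{\left(u{\left(-3,5 \right)} - 1 \right)} D{\left(254 \right)} = 6 \left(\left(5 - -12\right) - 1\right) 5 \cdot 254^{2} = 6 \left(\left(5 + 12\right) - 1\right) 5 \cdot 64516 = 6 \left(17 - 1\right) 322580 = 6 \cdot 16 \cdot 322580 = 96 \cdot 322580 = 30967680$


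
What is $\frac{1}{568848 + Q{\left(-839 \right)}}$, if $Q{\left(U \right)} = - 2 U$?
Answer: $\frac{1}{570526} \approx 1.7528 \cdot 10^{-6}$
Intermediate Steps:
$\frac{1}{568848 + Q{\left(-839 \right)}} = \frac{1}{568848 - -1678} = \frac{1}{568848 + 1678} = \frac{1}{570526}$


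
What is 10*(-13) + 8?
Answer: -122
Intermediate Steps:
10*(-13) + 8 = -130 + 8 = -122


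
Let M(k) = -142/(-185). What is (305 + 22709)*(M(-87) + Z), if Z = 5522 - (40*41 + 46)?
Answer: 441496844/5 ≈ 8.8299e+7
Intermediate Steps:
M(k) = 142/185 (M(k) = -142*(-1/185) = 142/185)
Z = 3836 (Z = 5522 - (1640 + 46) = 5522 - 1*1686 = 5522 - 1686 = 3836)
(305 + 22709)*(M(-87) + Z) = (305 + 22709)*(142/185 + 3836) = 23014*(709802/185) = 441496844/5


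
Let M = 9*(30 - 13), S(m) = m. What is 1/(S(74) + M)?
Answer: 1/227 ≈ 0.0044053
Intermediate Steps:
M = 153 (M = 9*17 = 153)
1/(S(74) + M) = 1/(74 + 153) = 1/227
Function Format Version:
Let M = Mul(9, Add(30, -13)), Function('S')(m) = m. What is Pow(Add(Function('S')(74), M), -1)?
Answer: Rational(1, 227) ≈ 0.0044053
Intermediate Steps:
M = 153 (M = Mul(9, 17) = 153)
Pow(Add(Function('S')(74), M), -1) = Pow(Add(74, 153), -1) = Pow(227, -1) = Rational(1, 227)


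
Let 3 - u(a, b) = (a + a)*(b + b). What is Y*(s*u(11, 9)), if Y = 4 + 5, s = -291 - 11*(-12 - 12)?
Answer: 95499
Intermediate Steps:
u(a, b) = 3 - 4*a*b (u(a, b) = 3 - (a + a)*(b + b) = 3 - 2*a*2*b = 3 - 4*a*b)
s = -27 (s = -291 - 11*(-24) = -291 + 264 = -27)
Y = 9
Y*(s*u(11, 9)) = 9*(-27*(3 - 4*11*9)) = 9*(-27*(3 - 396)) = 9*(-27*(-393)) = 9*10611 = 95499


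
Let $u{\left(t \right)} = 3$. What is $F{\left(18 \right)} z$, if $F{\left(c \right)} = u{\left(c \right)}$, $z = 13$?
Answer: $39$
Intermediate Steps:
$F{\left(c \right)} = 3$
$F{\left(18 \right)} z = 3 \cdot 13 = 39$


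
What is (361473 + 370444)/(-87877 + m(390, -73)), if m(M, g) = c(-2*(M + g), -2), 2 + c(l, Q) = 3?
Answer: -731917/87876 ≈ -8.3290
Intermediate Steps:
c(l, Q) = 1 (c(l, Q) = -2 + 3 = 1)
m(M, g) = 1
(361473 + 370444)/(-87877 + m(390, -73)) = (361473 + 370444)/(-87877 + 1) = 731917/(-87876) = 731917*(-1/87876) = -731917/87876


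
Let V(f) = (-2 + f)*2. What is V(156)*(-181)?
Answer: -55748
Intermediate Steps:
V(f) = -4 + 2*f
V(156)*(-181) = (-4 + 2*156)*(-181) = (-4 + 312)*(-181) = 308*(-181) = -55748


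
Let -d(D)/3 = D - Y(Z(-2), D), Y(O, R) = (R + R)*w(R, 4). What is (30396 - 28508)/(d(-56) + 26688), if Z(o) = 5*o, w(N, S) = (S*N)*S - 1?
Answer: 236/41031 ≈ 0.0057518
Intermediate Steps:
w(N, S) = -1 + N*S**2 (w(N, S) = (N*S)*S - 1 = N*S**2 - 1 = -1 + N*S**2)
Y(O, R) = 2*R*(-1 + 16*R) (Y(O, R) = (R + R)*(-1 + R*4**2) = (2*R)*(-1 + R*16) = (2*R)*(-1 + 16*R) = 2*R*(-1 + 16*R))
d(D) = -3*D + 6*D*(-1 + 16*D) (d(D) = -3*(D - 2*D*(-1 + 16*D)) = -3*D + 6*D*(-1 + 16*D))
(30396 - 28508)/(d(-56) + 26688) = (30396 - 28508)/(3*(-56)*(-3 + 32*(-56)) + 26688) = 1888/(3*(-56)*(-3 - 1792) + 26688) = 1888/(3*(-56)*(-1795) + 26688) = 1888/(301560 + 26688) = 1888/328248 = 1888*(1/328248) = 236/41031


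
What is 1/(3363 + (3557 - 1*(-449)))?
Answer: 1/7369 ≈ 0.00013570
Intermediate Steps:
1/(3363 + (3557 - 1*(-449))) = 1/(3363 + (3557 + 449)) = 1/(3363 + 4006) = 1/7369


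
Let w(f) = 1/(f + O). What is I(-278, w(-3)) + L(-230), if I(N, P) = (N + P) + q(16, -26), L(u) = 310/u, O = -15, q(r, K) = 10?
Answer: -111533/414 ≈ -269.40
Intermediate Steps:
w(f) = 1/(-15 + f) (w(f) = 1/(f - 15) = 1/(-15 + f))
I(N, P) = 10 + N + P (I(N, P) = (N + P) + 10 = 10 + N + P)
I(-278, w(-3)) + L(-230) = (10 - 278 + 1/(-15 - 3)) + 310/(-230) = (10 - 278 + 1/(-18)) + 310*(-1/230) = (10 - 278 - 1/18) - 31/23 = -4825/18 - 31/23 = -111533/414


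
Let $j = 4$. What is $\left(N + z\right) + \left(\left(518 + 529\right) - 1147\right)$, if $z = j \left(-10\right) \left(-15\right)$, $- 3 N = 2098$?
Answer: $- \frac{598}{3} \approx -199.33$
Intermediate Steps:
$N = - \frac{2098}{3}$ ($N = \left(- \frac{1}{3}\right) 2098 = - \frac{2098}{3} \approx -699.33$)
$z = 600$ ($z = 4 \left(-10\right) \left(-15\right) = \left(-40\right) \left(-15\right) = 600$)
$\left(N + z\right) + \left(\left(518 + 529\right) - 1147\right) = \left(- \frac{2098}{3} + 600\right) + \left(\left(518 + 529\right) - 1147\right) = - \frac{298}{3} + \left(1047 - 1147\right) = - \frac{298}{3} - 100 = - \frac{598}{3}$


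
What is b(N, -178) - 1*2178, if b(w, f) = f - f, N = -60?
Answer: -2178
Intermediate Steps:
b(w, f) = 0
b(N, -178) - 1*2178 = 0 - 1*2178 = 0 - 2178 = -2178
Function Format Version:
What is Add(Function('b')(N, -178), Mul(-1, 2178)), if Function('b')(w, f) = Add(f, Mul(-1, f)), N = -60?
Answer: -2178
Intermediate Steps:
Function('b')(w, f) = 0
Add(Function('b')(N, -178), Mul(-1, 2178)) = Add(0, Mul(-1, 2178)) = Add(0, -2178) = -2178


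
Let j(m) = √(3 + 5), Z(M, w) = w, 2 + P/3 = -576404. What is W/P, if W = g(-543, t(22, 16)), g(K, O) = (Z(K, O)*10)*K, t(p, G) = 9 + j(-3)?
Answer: 8145/288203 + 1810*√2/288203 ≈ 0.037143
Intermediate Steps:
P = -1729218 (P = -6 + 3*(-576404) = -6 - 1729212 = -1729218)
j(m) = 2*√2 (j(m) = √8 = 2*√2)
t(p, G) = 9 + 2*√2
g(K, O) = 10*K*O (g(K, O) = (O*10)*K = (10*O)*K = 10*K*O)
W = -48870 - 10860*√2 (W = 10*(-543)*(9 + 2*√2) = -48870 - 10860*√2 ≈ -64228.)
W/P = (-48870 - 10860*√2)/(-1729218) = (-48870 - 10860*√2)*(-1/1729218) = 8145/288203 + 1810*√2/288203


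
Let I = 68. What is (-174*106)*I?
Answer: -1254192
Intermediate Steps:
(-174*106)*I = -174*106*68 = -18444*68 = -1254192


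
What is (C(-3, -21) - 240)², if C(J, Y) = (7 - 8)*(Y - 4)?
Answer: 46225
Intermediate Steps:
C(J, Y) = 4 - Y (C(J, Y) = -(-4 + Y) = 4 - Y)
(C(-3, -21) - 240)² = ((4 - 1*(-21)) - 240)² = ((4 + 21) - 240)² = (25 - 240)² = (-215)² = 46225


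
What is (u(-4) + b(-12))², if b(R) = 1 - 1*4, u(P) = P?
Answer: 49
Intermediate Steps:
b(R) = -3 (b(R) = 1 - 4 = -3)
(u(-4) + b(-12))² = (-4 - 3)² = (-7)² = 49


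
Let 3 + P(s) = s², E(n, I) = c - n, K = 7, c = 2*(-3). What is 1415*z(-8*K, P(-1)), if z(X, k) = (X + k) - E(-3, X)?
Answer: -77825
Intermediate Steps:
c = -6
E(n, I) = -6 - n
P(s) = -3 + s²
z(X, k) = 3 + X + k (z(X, k) = (X + k) - (-6 - 1*(-3)) = (X + k) - (-6 + 3) = (X + k) - 1*(-3) = (X + k) + 3 = 3 + X + k)
1415*z(-8*K, P(-1)) = 1415*(3 - 8*7 + (-3 + (-1)²)) = 1415*(3 - 56 + (-3 + 1)) = 1415*(3 - 56 - 2) = 1415*(-55) = -77825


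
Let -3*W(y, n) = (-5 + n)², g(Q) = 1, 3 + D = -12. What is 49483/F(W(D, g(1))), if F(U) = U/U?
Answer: 49483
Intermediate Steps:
D = -15 (D = -3 - 12 = -15)
W(y, n) = -(-5 + n)²/3
F(U) = 1
49483/F(W(D, g(1))) = 49483/1 = 49483*1 = 49483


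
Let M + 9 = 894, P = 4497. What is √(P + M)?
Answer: 3*√598 ≈ 73.362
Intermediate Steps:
M = 885 (M = -9 + 894 = 885)
√(P + M) = √(4497 + 885) = √5382 = 3*√598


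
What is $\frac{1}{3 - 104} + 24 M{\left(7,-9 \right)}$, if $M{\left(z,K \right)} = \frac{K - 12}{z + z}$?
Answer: $- \frac{3637}{101} \approx -36.01$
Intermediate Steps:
$M{\left(z,K \right)} = \frac{-12 + K}{2 z}$
$\frac{1}{3 - 104} + 24 M{\left(7,-9 \right)} = \frac{1}{3 - 104} + 24 \frac{-12 - 9}{2 \cdot 7} = \frac{1}{-101} + 24 \cdot \frac{1}{2} \cdot \frac{1}{7} \left(-21\right) = - \frac{1}{101} + 24 \left(- \frac{3}{2}\right) = - \frac{1}{101} - 36 = - \frac{3637}{101}$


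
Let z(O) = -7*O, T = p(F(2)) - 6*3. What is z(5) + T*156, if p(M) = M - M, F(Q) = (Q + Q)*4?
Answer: -2843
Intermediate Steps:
F(Q) = 8*Q (F(Q) = (2*Q)*4 = 8*Q)
p(M) = 0
T = -18 (T = 0 - 6*3 = 0 - 18 = -18)
z(5) + T*156 = -7*5 - 18*156 = -35 - 2808 = -2843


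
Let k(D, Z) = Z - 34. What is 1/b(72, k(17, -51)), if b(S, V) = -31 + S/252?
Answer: -7/215 ≈ -0.032558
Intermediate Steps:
k(D, Z) = -34 + Z
b(S, V) = -31 + S/252 (b(S, V) = -31 + S*(1/252) = -31 + S/252)
1/b(72, k(17, -51)) = 1/(-31 + (1/252)*72) = 1/(-31 + 2/7) = 1/(-215/7) = -7/215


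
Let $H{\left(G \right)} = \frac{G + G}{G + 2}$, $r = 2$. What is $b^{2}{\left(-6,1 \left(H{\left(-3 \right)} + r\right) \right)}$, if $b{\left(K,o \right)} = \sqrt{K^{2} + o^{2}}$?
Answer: $100$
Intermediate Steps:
$H{\left(G \right)} = \frac{2 G}{2 + G}$
$b^{2}{\left(-6,1 \left(H{\left(-3 \right)} + r\right) \right)} = \left(\sqrt{\left(-6\right)^{2} + \left(1 \left(2 \left(-3\right) \frac{1}{2 - 3} + 2\right)\right)^{2}}\right)^{2} = \left(\sqrt{36 + \left(1 \left(2 \left(-3\right) \frac{1}{-1} + 2\right)\right)^{2}}\right)^{2} = \left(\sqrt{36 + \left(1 \left(2 \left(-3\right) \left(-1\right) + 2\right)\right)^{2}}\right)^{2} = \left(\sqrt{36 + \left(1 \left(6 + 2\right)\right)^{2}}\right)^{2} = \left(\sqrt{36 + \left(1 \cdot 8\right)^{2}}\right)^{2} = \left(\sqrt{36 + 8^{2}}\right)^{2} = \left(\sqrt{36 + 64}\right)^{2} = \left(\sqrt{100}\right)^{2} = 10^{2} = 100$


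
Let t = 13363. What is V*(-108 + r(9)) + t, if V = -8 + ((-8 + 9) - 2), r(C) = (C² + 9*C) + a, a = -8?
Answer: 12949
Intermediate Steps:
r(C) = -8 + C² + 9*C (r(C) = (C² + 9*C) - 8 = -8 + C² + 9*C)
V = -9 (V = -8 + (1 - 2) = -8 - 1 = -9)
V*(-108 + r(9)) + t = -9*(-108 + (-8 + 9² + 9*9)) + 13363 = -9*(-108 + (-8 + 81 + 81)) + 13363 = -9*(-108 + 154) + 13363 = -9*46 + 13363 = -414 + 13363 = 12949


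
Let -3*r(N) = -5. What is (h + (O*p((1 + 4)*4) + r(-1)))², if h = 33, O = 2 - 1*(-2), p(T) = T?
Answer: 118336/9 ≈ 13148.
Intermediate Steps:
O = 4 (O = 2 + 2 = 4)
r(N) = 5/3 (r(N) = -⅓*(-5) = 5/3)
(h + (O*p((1 + 4)*4) + r(-1)))² = (33 + (4*((1 + 4)*4) + 5/3))² = (33 + (4*(5*4) + 5/3))² = (33 + (4*20 + 5/3))² = (33 + (80 + 5/3))² = (33 + 245/3)² = (344/3)² = 118336/9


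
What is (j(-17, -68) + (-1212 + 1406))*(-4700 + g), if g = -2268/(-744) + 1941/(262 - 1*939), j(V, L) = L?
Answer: -12428021907/20987 ≈ -5.9218e+5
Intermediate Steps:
g = 7611/41974 (g = -2268*(-1/744) + 1941/(262 - 939) = 189/62 + 1941/(-677) = 189/62 + 1941*(-1/677) = 189/62 - 1941/677 = 7611/41974 ≈ 0.18133)
(j(-17, -68) + (-1212 + 1406))*(-4700 + g) = (-68 + (-1212 + 1406))*(-4700 + 7611/41974) = (-68 + 194)*(-197270189/41974) = 126*(-197270189/41974) = -12428021907/20987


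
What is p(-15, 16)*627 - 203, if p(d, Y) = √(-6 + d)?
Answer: -203 + 627*I*√21 ≈ -203.0 + 2873.3*I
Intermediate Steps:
p(-15, 16)*627 - 203 = √(-6 - 15)*627 - 203 = √(-21)*627 - 203 = (I*√21)*627 - 203 = 627*I*√21 - 203 = -203 + 627*I*√21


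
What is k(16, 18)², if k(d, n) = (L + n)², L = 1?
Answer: 130321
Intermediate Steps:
k(d, n) = (1 + n)²
k(16, 18)² = ((1 + 18)²)² = (19²)² = 361² = 130321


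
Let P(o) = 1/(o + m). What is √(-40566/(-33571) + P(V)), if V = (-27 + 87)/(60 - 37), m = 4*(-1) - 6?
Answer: √34950593195090/5707070 ≈ 1.0359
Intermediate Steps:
m = -10 (m = -4 - 6 = -10)
V = 60/23 ≈ 2.6087
P(o) = 1/(-10 + o) (P(o) = 1/(o - 10) = 1/(-10 + o))
√(-40566/(-33571) + P(V)) = √(-40566/(-33571) + 1/(-10 + 60/23)) = √(-40566*(-1/33571) + 1/(-170/23)) = √(40566/33571 - 23/170) = √(6124087/5707070) = √34950593195090/5707070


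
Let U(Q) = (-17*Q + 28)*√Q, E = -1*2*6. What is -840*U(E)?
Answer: -389760*I*√3 ≈ -6.7508e+5*I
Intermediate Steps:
E = -12 (E = -2*6 = -12)
U(Q) = √Q*(28 - 17*Q) (U(Q) = (28 - 17*Q)*√Q = √Q*(28 - 17*Q))
-840*U(E) = -840*√(-12)*(28 - 17*(-12)) = -840*2*I*√3*(28 + 204) = -840*2*I*√3*232 = -389760*I*√3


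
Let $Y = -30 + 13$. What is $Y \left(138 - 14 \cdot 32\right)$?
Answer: $5270$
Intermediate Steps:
$Y = -17$
$Y \left(138 - 14 \cdot 32\right) = - 17 \left(138 - 14 \cdot 32\right) = - 17 \left(138 - 448\right) = \left(-17\right) \left(-310\right) = 5270$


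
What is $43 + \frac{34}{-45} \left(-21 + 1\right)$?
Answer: $\frac{523}{9} \approx 58.111$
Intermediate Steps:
$43 + \frac{34}{-45} \left(-21 + 1\right) = 43 + 34 \left(- \frac{1}{45}\right) \left(-20\right) = 43 - - \frac{136}{9} = 43 + \frac{136}{9} = \frac{523}{9}$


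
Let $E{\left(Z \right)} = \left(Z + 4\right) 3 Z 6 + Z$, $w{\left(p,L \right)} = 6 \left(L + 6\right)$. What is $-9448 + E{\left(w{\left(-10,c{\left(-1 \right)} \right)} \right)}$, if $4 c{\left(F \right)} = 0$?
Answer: $16508$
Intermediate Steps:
$c{\left(F \right)} = 0$ ($c{\left(F \right)} = \frac{1}{4} \cdot 0 = 0$)
$w{\left(p,L \right)} = 36 + 6 L$ ($w{\left(p,L \right)} = 6 \left(6 + L\right) = 36 + 6 L$)
$E{\left(Z \right)} = Z + 18 Z \left(4 + Z\right)$ ($E{\left(Z \right)} = \left(4 + Z\right) 18 Z + Z = 18 Z \left(4 + Z\right) + Z = Z + 18 Z \left(4 + Z\right)$)
$-9448 + E{\left(w{\left(-10,c{\left(-1 \right)} \right)} \right)} = -9448 + \left(36 + 6 \cdot 0\right) \left(73 + 18 \left(36 + 6 \cdot 0\right)\right) = -9448 + \left(36 + 0\right) \left(73 + 18 \left(36 + 0\right)\right) = -9448 + 36 \left(73 + 18 \cdot 36\right) = -9448 + 36 \left(73 + 648\right) = -9448 + 36 \cdot 721 = -9448 + 25956 = 16508$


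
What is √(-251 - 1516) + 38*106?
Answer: 4028 + I*√1767 ≈ 4028.0 + 42.036*I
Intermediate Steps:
√(-251 - 1516) + 38*106 = √(-1767) + 4028 = I*√1767 + 4028 = 4028 + I*√1767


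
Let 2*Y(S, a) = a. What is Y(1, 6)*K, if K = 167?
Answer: 501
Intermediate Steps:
Y(S, a) = a/2
Y(1, 6)*K = ((½)*6)*167 = 3*167 = 501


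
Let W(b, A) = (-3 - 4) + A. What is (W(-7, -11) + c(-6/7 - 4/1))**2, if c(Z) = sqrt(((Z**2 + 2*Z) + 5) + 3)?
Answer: 16948/49 - 144*sqrt(67)/7 ≈ 177.49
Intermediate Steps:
W(b, A) = -7 + A
c(Z) = sqrt(8 + Z**2 + 2*Z) (c(Z) = sqrt((5 + Z**2 + 2*Z) + 3) = sqrt(8 + Z**2 + 2*Z))
(W(-7, -11) + c(-6/7 - 4/1))**2 = ((-7 - 11) + sqrt(8 + (-6/7 - 4/1)**2 + 2*(-6/7 - 4/1)))**2 = (-18 + sqrt(8 + (-6*1/7 - 4*1)**2 + 2*(-6*1/7 - 4*1)))**2 = (-18 + sqrt(8 + (-6/7 - 4)**2 + 2*(-6/7 - 4)))**2 = (-18 + sqrt(8 + (-34/7)**2 + 2*(-34/7)))**2 = (-18 + sqrt(8 + 1156/49 - 68/7))**2 = (-18 + sqrt(1072/49))**2 = (-18 + 4*sqrt(67)/7)**2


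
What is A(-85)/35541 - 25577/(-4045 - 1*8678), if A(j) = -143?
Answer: 27491296/13702671 ≈ 2.0063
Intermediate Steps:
A(-85)/35541 - 25577/(-4045 - 1*8678) = -143/35541 - 25577/(-4045 - 1*8678) = -143*1/35541 - 25577/(-4045 - 8678) = -13/3231 - 25577/(-12723) = -13/3231 - 25577*(-1/12723) = -13/3231 + 25577/12723 = 27491296/13702671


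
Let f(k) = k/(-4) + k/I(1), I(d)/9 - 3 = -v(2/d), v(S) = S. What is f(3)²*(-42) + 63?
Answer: 1337/24 ≈ 55.708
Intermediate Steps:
I(d) = 27 - 18/d (I(d) = 27 + 9*(-2/d) = 27 - 18/d)
f(k) = -5*k/36 (f(k) = k/(-4) + k/(27 - 18/1) = k*(-¼) + k/(27 - 18*1) = -k/4 + k/(27 - 18) = -k/4 + k/9 = -5*k/36)
f(3)²*(-42) + 63 = (-5/36*3)²*(-42) + 63 = (-5/12)²*(-42) + 63 = (25/144)*(-42) + 63 = -175/24 + 63 = 1337/24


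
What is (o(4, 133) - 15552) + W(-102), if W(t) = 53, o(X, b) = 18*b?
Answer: -13105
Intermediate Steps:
(o(4, 133) - 15552) + W(-102) = (18*133 - 15552) + 53 = (2394 - 15552) + 53 = -13158 + 53 = -13105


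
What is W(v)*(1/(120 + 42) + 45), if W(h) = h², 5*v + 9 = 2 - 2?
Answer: 7291/50 ≈ 145.82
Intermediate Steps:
v = -9/5 (v = -9/5 + (2 - 2)/5 = -9/5 + (⅕)*0 = -9/5 + 0 = -9/5 ≈ -1.8000)
W(v)*(1/(120 + 42) + 45) = (-9/5)²*(1/(120 + 42) + 45) = 81*(1/162 + 45)/25 = (81/25)*(7291/162) = 7291/50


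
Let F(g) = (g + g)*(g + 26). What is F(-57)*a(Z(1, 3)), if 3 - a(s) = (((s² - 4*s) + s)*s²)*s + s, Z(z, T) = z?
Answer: 14136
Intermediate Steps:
F(g) = 2*g*(26 + g) (F(g) = (2*g)*(26 + g) = 2*g*(26 + g))
a(s) = 3 - s - s³*(s² - 3*s) (a(s) = 3 - ((((s² - 4*s) + s)*s²)*s + s) = 3 - (((s² - 3*s)*s²)*s + s) = 3 - ((s²*(s² - 3*s))*s + s) = 3 - (s³*(s² - 3*s) + s) = 3 - (s + s³*(s² - 3*s)) = 3 + (-s - s³*(s² - 3*s)) = 3 - s - s³*(s² - 3*s))
F(-57)*a(Z(1, 3)) = (2*(-57)*(26 - 57))*(3 - 1*1 - 1*1⁵ + 3*1⁴) = (2*(-57)*(-31))*(3 - 1 - 1*1 + 3*1) = 3534*(3 - 1 - 1 + 3) = 3534*4 = 14136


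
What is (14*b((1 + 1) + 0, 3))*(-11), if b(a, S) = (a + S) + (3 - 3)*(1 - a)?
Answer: -770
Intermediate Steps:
b(a, S) = S + a (b(a, S) = (S + a) + 0*(1 - a) = (S + a) + 0 = S + a)
(14*b((1 + 1) + 0, 3))*(-11) = (14*(3 + ((1 + 1) + 0)))*(-11) = (14*(3 + (2 + 0)))*(-11) = (14*(3 + 2))*(-11) = (14*5)*(-11) = 70*(-11) = -770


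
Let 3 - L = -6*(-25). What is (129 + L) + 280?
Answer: 262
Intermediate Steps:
L = -147 (L = 3 - (-6)*(-25) = 3 - 1*150 = 3 - 150 = -147)
(129 + L) + 280 = (129 - 147) + 280 = -18 + 280 = 262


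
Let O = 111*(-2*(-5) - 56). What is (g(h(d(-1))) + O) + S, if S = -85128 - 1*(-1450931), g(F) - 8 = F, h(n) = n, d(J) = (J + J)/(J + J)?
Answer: 1360706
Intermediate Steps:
d(J) = 1 (d(J) = (2*J)/((2*J)) = (2*J)*(1/(2*J)) = 1)
g(F) = 8 + F
S = 1365803 (S = -85128 + 1450931 = 1365803)
O = -5106 (O = 111*(10 - 56) = 111*(-46) = -5106)
(g(h(d(-1))) + O) + S = ((8 + 1) - 5106) + 1365803 = (9 - 5106) + 1365803 = -5097 + 1365803 = 1360706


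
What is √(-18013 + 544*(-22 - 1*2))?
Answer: I*√31069 ≈ 176.26*I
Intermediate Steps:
√(-18013 + 544*(-22 - 1*2)) = √(-18013 + 544*(-22 - 2)) = √(-18013 + 544*(-24)) = √(-18013 - 13056) = √(-31069) = I*√31069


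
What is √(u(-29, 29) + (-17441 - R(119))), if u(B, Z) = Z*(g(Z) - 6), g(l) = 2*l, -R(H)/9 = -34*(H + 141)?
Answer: I*√95493 ≈ 309.02*I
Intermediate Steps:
R(H) = 43146 + 306*H (R(H) = -(-306)*(H + 141) = -(-306)*(141 + H) = -9*(-4794 - 34*H) = 43146 + 306*H)
u(B, Z) = Z*(-6 + 2*Z) (u(B, Z) = Z*(2*Z - 6) = Z*(-6 + 2*Z))
√(u(-29, 29) + (-17441 - R(119))) = √(2*29*(-3 + 29) + (-17441 - (43146 + 306*119))) = √(2*29*26 + (-17441 - (43146 + 36414))) = √(1508 + (-17441 - 1*79560)) = √(1508 + (-17441 - 79560)) = √(1508 - 97001) = √(-95493) = I*√95493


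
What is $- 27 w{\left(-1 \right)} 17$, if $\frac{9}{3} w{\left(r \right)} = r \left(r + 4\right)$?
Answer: $459$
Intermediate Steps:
$w{\left(r \right)} = \frac{r \left(4 + r\right)}{3}$ ($w{\left(r \right)} = \frac{r \left(r + 4\right)}{3} = \frac{r \left(4 + r\right)}{3}$)
$- 27 w{\left(-1 \right)} 17 = - 27 \cdot \frac{1}{3} \left(-1\right) \left(4 - 1\right) 17 = - 27 \cdot \frac{1}{3} \left(-1\right) 3 \cdot 17 = \left(-27\right) \left(-1\right) 17 = 27 \cdot 17 = 459$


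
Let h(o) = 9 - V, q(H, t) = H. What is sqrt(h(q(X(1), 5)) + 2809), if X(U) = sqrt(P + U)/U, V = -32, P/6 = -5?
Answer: 5*sqrt(114) ≈ 53.385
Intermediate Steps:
P = -30 (P = 6*(-5) = -30)
X(U) = sqrt(-30 + U)/U
h(o) = 41 (h(o) = 9 - 1*(-32) = 9 + 32 = 41)
sqrt(h(q(X(1), 5)) + 2809) = sqrt(41 + 2809) = sqrt(2850) = 5*sqrt(114)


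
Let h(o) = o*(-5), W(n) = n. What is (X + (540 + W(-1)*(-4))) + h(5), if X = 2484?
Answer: 3003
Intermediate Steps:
h(o) = -5*o
(X + (540 + W(-1)*(-4))) + h(5) = (2484 + (540 - 1*(-4))) - 5*5 = (2484 + (540 + 4)) - 25 = (2484 + 544) - 25 = 3028 - 25 = 3003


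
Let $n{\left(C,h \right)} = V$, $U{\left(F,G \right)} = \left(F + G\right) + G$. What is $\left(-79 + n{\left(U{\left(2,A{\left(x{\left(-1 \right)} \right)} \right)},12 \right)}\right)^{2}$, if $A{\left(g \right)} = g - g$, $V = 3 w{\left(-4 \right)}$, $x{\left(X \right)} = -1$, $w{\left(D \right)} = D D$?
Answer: $961$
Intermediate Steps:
$w{\left(D \right)} = D^{2}$
$V = 48$ ($V = 3 \left(-4\right)^{2} = 3 \cdot 16 = 48$)
$A{\left(g \right)} = 0$
$U{\left(F,G \right)} = F + 2 G$
$n{\left(C,h \right)} = 48$
$\left(-79 + n{\left(U{\left(2,A{\left(x{\left(-1 \right)} \right)} \right)},12 \right)}\right)^{2} = \left(-79 + 48\right)^{2} = \left(-31\right)^{2} = 961$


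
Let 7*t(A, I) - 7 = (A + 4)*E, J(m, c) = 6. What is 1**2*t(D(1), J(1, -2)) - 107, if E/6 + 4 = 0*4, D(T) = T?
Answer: -862/7 ≈ -123.14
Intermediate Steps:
E = -24 (E = -24 + 6*(0*4) = -24 + 6*0 = -24 + 0 = -24)
t(A, I) = -89/7 - 24*A/7 (t(A, I) = 1 + ((A + 4)*(-24))/7 = 1 + ((4 + A)*(-24))/7 = 1 + (-96 - 24*A)/7 = 1 + (-96/7 - 24*A/7) = -89/7 - 24*A/7)
1**2*t(D(1), J(1, -2)) - 107 = 1**2*(-89/7 - 24/7*1) - 107 = 1*(-89/7 - 24/7) - 107 = 1*(-113/7) - 107 = -113/7 - 107 = -862/7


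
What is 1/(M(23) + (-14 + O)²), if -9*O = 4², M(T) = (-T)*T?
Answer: -81/22685 ≈ -0.0035706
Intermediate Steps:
M(T) = -T²
O = -16/9 (O = -⅑*4² = -⅑*16 = -16/9 ≈ -1.7778)
1/(M(23) + (-14 + O)²) = 1/(-1*23² + (-14 - 16/9)²) = 1/(-1*529 + (-142/9)²) = 1/(-529 + 20164/81) = 1/(-22685/81) = -81/22685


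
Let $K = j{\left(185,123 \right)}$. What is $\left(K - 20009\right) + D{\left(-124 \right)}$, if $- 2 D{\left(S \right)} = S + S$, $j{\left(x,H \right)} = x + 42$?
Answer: $-19658$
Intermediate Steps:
$j{\left(x,H \right)} = 42 + x$
$D{\left(S \right)} = - S$ ($D{\left(S \right)} = - \frac{S + S}{2} = - \frac{2 S}{2} = - S$)
$K = 227$ ($K = 42 + 185 = 227$)
$\left(K - 20009\right) + D{\left(-124 \right)} = \left(227 - 20009\right) - -124 = -19782 + 124 = -19658$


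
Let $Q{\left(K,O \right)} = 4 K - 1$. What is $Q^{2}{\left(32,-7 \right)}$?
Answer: $16129$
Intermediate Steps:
$Q{\left(K,O \right)} = -1 + 4 K$
$Q^{2}{\left(32,-7 \right)} = \left(-1 + 4 \cdot 32\right)^{2} = \left(-1 + 128\right)^{2} = 127^{2} = 16129$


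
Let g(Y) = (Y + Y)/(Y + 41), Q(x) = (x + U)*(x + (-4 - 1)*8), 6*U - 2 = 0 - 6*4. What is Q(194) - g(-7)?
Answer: 1494899/51 ≈ 29312.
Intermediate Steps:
U = -11/3 (U = ⅓ + (0 - 6*4)/6 = ⅓ + (0 - 24)/6 = ⅓ + (⅙)*(-24) = ⅓ - 4 = -11/3 ≈ -3.6667)
Q(x) = (-40 + x)*(-11/3 + x) (Q(x) = (x - 11/3)*(x + (-4 - 1)*8) = (-11/3 + x)*(x - 5*8) = (-11/3 + x)*(x - 40) = (-11/3 + x)*(-40 + x) = (-40 + x)*(-11/3 + x))
g(Y) = 2*Y/(41 + Y) (g(Y) = (2*Y)/(41 + Y) = 2*Y/(41 + Y))
Q(194) - g(-7) = (440/3 + 194² - 131/3*194) - 2*(-7)/(41 - 7) = (440/3 + 37636 - 25414/3) - 2*(-7)/34 = 87934/3 - 2*(-7)/34 = 87934/3 - 1*(-7/17) = 87934/3 + 7/17 = 1494899/51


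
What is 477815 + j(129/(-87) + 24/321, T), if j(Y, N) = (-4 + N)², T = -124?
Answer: 494199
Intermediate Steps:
477815 + j(129/(-87) + 24/321, T) = 477815 + (-4 - 124)² = 477815 + (-128)² = 477815 + 16384 = 494199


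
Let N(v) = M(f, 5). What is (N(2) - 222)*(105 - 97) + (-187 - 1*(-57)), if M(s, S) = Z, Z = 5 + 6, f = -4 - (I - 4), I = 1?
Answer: -1818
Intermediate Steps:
f = -1 (f = -4 - (1 - 4) = -4 - 1*(-3) = -4 + 3 = -1)
Z = 11
M(s, S) = 11
N(v) = 11
(N(2) - 222)*(105 - 97) + (-187 - 1*(-57)) = (11 - 222)*(105 - 97) + (-187 - 1*(-57)) = -211*8 + (-187 + 57) = -1688 - 130 = -1818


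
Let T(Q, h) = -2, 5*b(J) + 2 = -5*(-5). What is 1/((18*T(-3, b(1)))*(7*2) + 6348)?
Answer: 1/5844 ≈ 0.00017112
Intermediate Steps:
b(J) = 23/5 (b(J) = -⅖ + (-5*(-5))/5 = -⅖ + (⅕)*25 = -⅖ + 5 = 23/5)
1/((18*T(-3, b(1)))*(7*2) + 6348) = 1/((18*(-2))*(7*2) + 6348) = 1/(-36*14 + 6348) = 1/(-504 + 6348) = 1/5844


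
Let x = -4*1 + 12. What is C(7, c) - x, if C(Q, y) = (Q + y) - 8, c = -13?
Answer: -22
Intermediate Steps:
x = 8 (x = -4 + 12 = 8)
C(Q, y) = -8 + Q + y
C(7, c) - x = (-8 + 7 - 13) - 1*8 = -14 - 8 = -22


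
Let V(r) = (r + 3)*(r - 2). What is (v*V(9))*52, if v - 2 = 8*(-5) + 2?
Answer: -157248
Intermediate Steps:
v = -36 (v = 2 + (8*(-5) + 2) = 2 + (-40 + 2) = 2 - 38 = -36)
V(r) = (-2 + r)*(3 + r) (V(r) = (3 + r)*(-2 + r) = (-2 + r)*(3 + r))
(v*V(9))*52 = -36*(-6 + 9 + 9**2)*52 = -36*(-6 + 9 + 81)*52 = -36*84*52 = -3024*52 = -157248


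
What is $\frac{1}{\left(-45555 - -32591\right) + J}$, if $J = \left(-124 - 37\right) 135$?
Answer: $- \frac{1}{34699} \approx -2.8819 \cdot 10^{-5}$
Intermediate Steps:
$J = -21735$ ($J = \left(-161\right) 135 = -21735$)
$\frac{1}{\left(-45555 - -32591\right) + J} = \frac{1}{\left(-45555 - -32591\right) - 21735} = \frac{1}{\left(-45555 + 32591\right) - 21735} = \frac{1}{-12964 - 21735} = \frac{1}{-34699} = - \frac{1}{34699}$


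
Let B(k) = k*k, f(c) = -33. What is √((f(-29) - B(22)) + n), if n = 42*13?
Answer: √29 ≈ 5.3852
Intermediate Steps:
B(k) = k²
n = 546
√((f(-29) - B(22)) + n) = √((-33 - 1*22²) + 546) = √((-33 - 1*484) + 546) = √((-33 - 484) + 546) = √(-517 + 546) = √29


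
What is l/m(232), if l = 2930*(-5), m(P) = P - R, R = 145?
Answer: -14650/87 ≈ -168.39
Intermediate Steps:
m(P) = -145 + P (m(P) = P - 1*145 = P - 145 = -145 + P)
l = -14650
l/m(232) = -14650/(-145 + 232) = -14650/87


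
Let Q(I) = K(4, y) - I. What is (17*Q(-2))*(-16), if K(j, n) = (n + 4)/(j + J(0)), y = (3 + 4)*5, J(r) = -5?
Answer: 10064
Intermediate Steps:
y = 35 (y = 7*5 = 35)
K(j, n) = (4 + n)/(-5 + j) (K(j, n) = (n + 4)/(j - 5) = (4 + n)/(-5 + j))
Q(I) = -39 - I (Q(I) = (4 + 35)/(-5 + 4) - I = 39/(-1) - I = -1*39 - I = -39 - I)
(17*Q(-2))*(-16) = (17*(-39 - 1*(-2)))*(-16) = (17*(-39 + 2))*(-16) = (17*(-37))*(-16) = -629*(-16) = 10064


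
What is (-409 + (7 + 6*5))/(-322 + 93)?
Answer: 372/229 ≈ 1.6245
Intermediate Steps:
(-409 + (7 + 6*5))/(-322 + 93) = (-409 + (7 + 30))/(-229) = (-409 + 37)*(-1/229) = -372*(-1/229) = 372/229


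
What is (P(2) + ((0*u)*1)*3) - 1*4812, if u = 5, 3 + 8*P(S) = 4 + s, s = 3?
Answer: -9623/2 ≈ -4811.5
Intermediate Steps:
P(S) = 1/2 (P(S) = -3/8 + (4 + 3)/8 = -3/8 + (1/8)*7 = -3/8 + 7/8 = 1/2)
(P(2) + ((0*u)*1)*3) - 1*4812 = (1/2 + ((0*5)*1)*3) - 1*4812 = (1/2 + (0*1)*3) - 4812 = (1/2 + 0*3) - 4812 = (1/2 + 0) - 4812 = 1/2 - 4812 = -9623/2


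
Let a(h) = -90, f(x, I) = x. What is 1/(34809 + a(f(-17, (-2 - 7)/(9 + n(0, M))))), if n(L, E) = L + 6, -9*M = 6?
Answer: 1/34719 ≈ 2.8803e-5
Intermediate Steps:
M = -⅔ (M = -⅑*6 = -⅔ ≈ -0.66667)
n(L, E) = 6 + L
1/(34809 + a(f(-17, (-2 - 7)/(9 + n(0, M))))) = 1/(34809 - 90) = 1/34719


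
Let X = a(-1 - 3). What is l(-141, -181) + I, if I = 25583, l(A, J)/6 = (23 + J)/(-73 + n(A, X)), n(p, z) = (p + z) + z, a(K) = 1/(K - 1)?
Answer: 6857429/268 ≈ 25587.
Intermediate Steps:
a(K) = 1/(-1 + K)
X = -⅕ (X = 1/(-1 + (-1 - 3)) = 1/(-1 - 4) = 1/(-5) = -⅕ ≈ -0.20000)
n(p, z) = p + 2*z
l(A, J) = 6*(23 + J)/(-367/5 + A) (l(A, J) = 6*((23 + J)/(-73 + (A + 2*(-⅕)))) = 6*((23 + J)/(-73 + (A - ⅖))) = 6*((23 + J)/(-73 + (-⅖ + A))) = 6*((23 + J)/(-367/5 + A)) = 6*(23 + J)/(-367/5 + A))
l(-141, -181) + I = 30*(23 - 181)/(-367 + 5*(-141)) + 25583 = 30*(-158)/(-367 - 705) + 25583 = 30*(-158)/(-1072) + 25583 = 30*(-1/1072)*(-158) + 25583 = 1185/268 + 25583 = 6857429/268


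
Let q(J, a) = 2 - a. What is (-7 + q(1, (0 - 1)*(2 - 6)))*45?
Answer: -405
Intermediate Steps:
(-7 + q(1, (0 - 1)*(2 - 6)))*45 = (-7 + (2 - (0 - 1)*(2 - 6)))*45 = (-7 + (2 - (-1)*(-4)))*45 = (-7 + (2 - 1*4))*45 = (-7 + (2 - 4))*45 = (-7 - 2)*45 = -9*45 = -405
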